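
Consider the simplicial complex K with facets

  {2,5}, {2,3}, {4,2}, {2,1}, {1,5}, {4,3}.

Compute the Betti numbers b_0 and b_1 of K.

b_0 = 1, b_1 = 2.

K has 5 vertices, 6 edges.
rank ∂_0 = 0, rank ∂_1 = 4 ⇒ b_0 = 5 − 0 − 4 = 1; all invariant factors of ∂_1 are 1 so no torsion. So H_0 = Z.
rank ∂_1 = 4, rank ∂_2 = 0 ⇒ b_1 = 6 − 4 − 0 = 2. So H_1 = Z^2.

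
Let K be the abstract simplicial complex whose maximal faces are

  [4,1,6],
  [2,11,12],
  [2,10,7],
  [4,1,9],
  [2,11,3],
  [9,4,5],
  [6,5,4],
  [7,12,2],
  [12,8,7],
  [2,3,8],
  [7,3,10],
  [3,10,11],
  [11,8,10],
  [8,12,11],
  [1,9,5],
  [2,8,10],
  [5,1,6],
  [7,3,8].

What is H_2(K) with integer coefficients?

H_2 ≅ Z.

Order the vertices as 1 < 2 < 3 < 4 < 5 < 6 < 7 < 8 < 9 < 10 < 11 < 12. Listing each simplex with vertices in this order, K has dimension 2 with simplices:

  0-simplices (12): [1], [2], [3], [4], [5], [6], [7], [8], [9], [10], [11], [12]
  1-simplices (27): (27 of them)
  2-simplices (18): (18 of them)

Hence C_0 ≅ Z^12, C_1 ≅ Z^27, C_2 ≅ Z^18.

Boundary ∂_1: C_1 → C_0 sends each edge [p,q] (with p < q) to q − p. For instance
  ∂[4,9] = [9] − [4].
The resulting 12×27 matrix has rank 10, and its Smith normal form has invariant factors (1,1,1,1,1,1,1,1,1,1).

∂_2: C_2 → C_1 maps a triangle to the signed sum of its edges. For instance
  ∂[8,10,11] = [10,11] − [8,11] + [8,10],
  ∂[1,5,6] = [5,6] − [1,6] + [1,5].
The 27×18 boundary matrix has rank 17 and Smith normal form diag(1,1,1,1,1,1,1,1,1,1,1,1,1,1,1,1,2).

From H_k ≅ ker(∂_k) / im(∂_{k+1}) we obtain:

  H_2: rank ker ∂_2 − rank ∂_3 = (18 − 17) − 0 = 1, and there is no ∂_3, so H_2 ≅ Z.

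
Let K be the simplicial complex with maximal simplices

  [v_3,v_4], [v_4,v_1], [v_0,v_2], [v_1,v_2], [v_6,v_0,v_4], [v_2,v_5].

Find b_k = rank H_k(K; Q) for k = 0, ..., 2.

Fix the vertex order v_0 < v_1 < v_2 < v_3 < v_4 < v_5 < v_6 and write every simplex with vertices in increasing order. Then dim K = 2 and the simplices of K are:

  0-simplices (7): [v_0], [v_1], [v_2], [v_3], [v_4], [v_5], [v_6]
  1-simplices (8): [v_0,v_2], [v_0,v_4], [v_0,v_6], [v_1,v_2], [v_1,v_4], [v_2,v_5], [v_3,v_4], [v_4,v_6]
  2-simplices (1): [v_0,v_4,v_6]

Hence C_0 ≅ Z^7, C_1 ≅ Z^8, C_2 ≅ Z^1.

Boundary ∂_1: C_1 → C_0 is given by ∂[p,q] = [q] − [p].
The 7×8 boundary matrix has rank 6 and Smith normal form diag(1,1,1,1,1,1).

∂_2: C_2 → C_1 acts by ∂[p,q,r] = [q,r] − [p,r] + [p,q]. For instance
  ∂[v_0,v_4,v_6] = [v_4,v_6] − [v_0,v_6] + [v_0,v_4].
The resulting 8×1 matrix has rank 1, and its Smith normal form has invariant factors (1).

Reading off H_k = ker ∂_k / im ∂_{k+1}:

  H_0: rank C_0 − rank ∂_1 = 7 − 6 = 1, and the invariant factors of ∂_1 are all 1, so H_0 ≅ Z.
  H_1: rank ker ∂_1 − rank ∂_2 = (8 − 6) − 1 = 1, and the invariant factors of ∂_2 are all 1, so H_1 ≅ Z.
  H_2: rank ker ∂_2 − rank ∂_3 = (1 − 1) − 0 = 0, and there is no ∂_3, so H_2 ≅ 0.

As a check, the Euler characteristic is 7 − 8 + 1 = 0, which agrees with 1 − 1 + 0 = 0.

Hence the Betti numbers are b_0 = 1, b_1 = 1, b_2 = 0.

b_0 = 1, b_1 = 1, b_2 = 0.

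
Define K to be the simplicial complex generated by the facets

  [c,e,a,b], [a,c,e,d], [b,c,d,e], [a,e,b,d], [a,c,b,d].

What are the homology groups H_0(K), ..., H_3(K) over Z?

H_0 = Z,  H_1 = 0,  H_2 = 0,  H_3 = Z.

K has 5 vertices, 10 edges, 10 triangles, 5 3-simplices.
rank ∂_0 = 0, rank ∂_1 = 4 ⇒ b_0 = 5 − 0 − 4 = 1; all invariant factors of ∂_1 are 1 so no torsion. So H_0 = Z.
rank ∂_1 = 4, rank ∂_2 = 6 ⇒ b_1 = 10 − 4 − 6 = 0; all invariant factors of ∂_2 are 1 so no torsion. So H_1 = 0.
rank ∂_2 = 6, rank ∂_3 = 4 ⇒ b_2 = 10 − 6 − 4 = 0; all invariant factors of ∂_3 are 1 so no torsion. So H_2 = 0.
rank ∂_3 = 4, rank ∂_4 = 0 ⇒ b_3 = 5 − 4 − 0 = 1. So H_3 = Z.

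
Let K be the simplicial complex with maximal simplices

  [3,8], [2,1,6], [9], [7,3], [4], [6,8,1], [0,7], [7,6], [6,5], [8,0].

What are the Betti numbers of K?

b_0 = 3, b_1 = 2, b_2 = 0.

Fix the vertex order 0 < 1 < 2 < 3 < 4 < 5 < 6 < 7 < 8 < 9 and write every simplex with vertices in increasing order. Then dim K = 2 and the simplices of K are:

  0-simplices (10): [0], [1], [2], [3], [4], [5], [6], [7], [8], [9]
  1-simplices (11): [0,7], [0,8], [1,2], [1,6], [1,8], [2,6], [3,7], [3,8], [5,6], [6,7], [6,8]
  2-simplices (2): [1,2,6], [1,6,8]

giving chain groups C_0 ≅ Z^10, C_1 ≅ Z^11, C_2 ≅ Z^2.

∂_1: C_1 → C_0 is given by ∂[p,q] = [q] − [p]. For instance
  ∂[1,8] = [8] − [1].
The 10×11 boundary matrix has rank 7 and Smith normal form diag(1,1,1,1,1,1,1).

Boundary ∂_2: C_2 → C_1 sends each 2-simplex [p,q,r] to [q,r] − [p,r] + [p,q]. For instance
  ∂[1,2,6] = [2,6] − [1,6] + [1,2],
  ∂[1,6,8] = [6,8] − [1,8] + [1,6].
The 11×2 boundary matrix has rank 2 and Smith normal form diag(1,1).

Computing H_k = (kernel of ∂_k) / (image of ∂_{k+1}):

  H_0: rank C_0 − rank ∂_1 = 10 − 7 = 3, and the invariant factors of ∂_1 are all 1, so H_0 ≅ Z^3.
  H_1: rank ker ∂_1 − rank ∂_2 = (11 − 7) − 2 = 2, and the invariant factors of ∂_2 are all 1, so H_1 ≅ Z^2.
  H_2: rank ker ∂_2 − rank ∂_3 = (2 − 2) − 0 = 0, and there is no ∂_3, so H_2 ≅ 0.

Hence the Betti numbers are b_0 = 3, b_1 = 2, b_2 = 0.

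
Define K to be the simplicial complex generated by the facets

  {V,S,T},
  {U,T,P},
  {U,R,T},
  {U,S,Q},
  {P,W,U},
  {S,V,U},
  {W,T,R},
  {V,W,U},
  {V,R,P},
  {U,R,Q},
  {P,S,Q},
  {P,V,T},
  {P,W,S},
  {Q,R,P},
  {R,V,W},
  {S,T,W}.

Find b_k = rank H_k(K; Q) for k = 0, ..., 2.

b_0 = 1, b_1 = 2, b_2 = 1.

Take the total order P < Q < R < S < T < U < V < W on the vertex set. Then K (dimension 2) consists of the simplices:

  0-simplices (8): P, Q, R, S, T, U, V, W
  1-simplices (24): PQ, PR, PS, PT, PU, PV, PW, QR, QS, QU, RT, RU, RV, RW, ST, SU, SV, SW, TU, TV, TW, UV, UW, VW
  2-simplices (16): PQR, PQS, PRV, PSW, PTU, PTV, PUW, QRU, QSU, RTU, RTW, RVW, STV, STW, SUV, UVW

Hence C_0 ≅ Z^8, C_1 ≅ Z^24, C_2 ≅ Z^16.

∂_1: C_1 → C_0 is given by ∂[p,q] = [q] − [p].
The 8×24 boundary matrix has rank 7 and Smith normal form diag(1,1,1,1,1,1,1).

∂_2: C_2 → C_1 acts by ∂[p,q,r] = [q,r] − [p,r] + [p,q]. For instance
  ∂STW = TW − SW + ST,
  ∂PRV = RV − PV + PR.
As a 24×16 matrix over Z this has rank 15, with invariant factors (1,1,1,1,1,1,1,1,1,1,1,1,1,1,1).

Now H_k = ker ∂_k / im ∂_{k+1}, so:

  H_0: rank C_0 − rank ∂_1 = 8 − 7 = 1, and the invariant factors of ∂_1 are all 1, so H_0 = Z.
  H_1: rank ker ∂_1 − rank ∂_2 = (24 − 7) − 15 = 2, and the invariant factors of ∂_2 are all 1, so H_1 = Z^2.
  H_2: rank ker ∂_2 − rank ∂_3 = (16 − 15) − 0 = 1, and there is no ∂_3, so H_2 = Z.

(K is a triangulation of the torus T^2.)

Hence the Betti numbers are b_0 = 1, b_1 = 2, b_2 = 1.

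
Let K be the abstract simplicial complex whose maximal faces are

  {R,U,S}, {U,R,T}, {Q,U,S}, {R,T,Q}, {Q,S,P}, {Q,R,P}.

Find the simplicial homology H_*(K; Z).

H_0 ≅ Z,  H_1 ≅ Z,  H_2 = 0.

Take the total order P < Q < R < S < T < U on the vertex set. Then K (dimension 2) consists of the simplices:

  0-simplices (6): P, Q, R, S, T, U
  1-simplices (12): PQ, PR, PS, QR, QS, QT, QU, RS, RT, RU, SU, TU
  2-simplices (6): PQR, PQS, QRT, QSU, RSU, RTU

so the chain groups are C_0 ≅ Z^6, C_1 ≅ Z^12, C_2 ≅ Z^6.

Boundary ∂_1: C_1 → C_0 sends each edge [p,q] (with p < q) to q − p. For instance
  ∂RS = S − R.
This gives a 6×12 integer matrix of rank 5; reducing to Smith normal form yields diagonal entries (1,1,1,1,1).

∂_2: C_2 → C_1 acts by ∂[p,q,r] = [q,r] − [p,r] + [p,q]. For instance
  ∂RTU = TU − RU + RT,
  ∂QSU = SU − QU + QS.
The resulting 12×6 matrix has rank 6, and its Smith normal form has invariant factors (1,1,1,1,1,1).

Computing H_k = (kernel of ∂_k) / (image of ∂_{k+1}):

  H_0: rank C_0 − rank ∂_1 = 6 − 5 = 1, and the invariant factors of ∂_1 are all 1, so H_0 ≅ Z.
  H_1: rank ker ∂_1 − rank ∂_2 = (12 − 5) − 6 = 1, and the invariant factors of ∂_2 are all 1, so H_1 ≅ Z.
  H_2: rank ker ∂_2 − rank ∂_3 = (6 − 6) − 0 = 0, and there is no ∂_3, so H_2 ≅ 0.

As a check, the Euler characteristic is 6 − 12 + 6 = 0, which agrees with 1 − 1 + 0 = 0.
(K is a triangulation of the cylinder S^1 x I.)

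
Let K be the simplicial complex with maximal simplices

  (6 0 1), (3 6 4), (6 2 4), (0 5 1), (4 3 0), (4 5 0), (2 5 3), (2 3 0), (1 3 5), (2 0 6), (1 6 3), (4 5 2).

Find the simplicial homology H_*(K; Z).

Take the total order 0 < 1 < 2 < 3 < 4 < 5 < 6 on the vertex set. Then K (dimension 2) consists of the simplices:

  0-simplices (7): [0], [1], [2], [3], [4], [5], [6]
  1-simplices (18): [0,1], [0,2], [0,3], [0,4], [0,5], [0,6], [1,3], [1,5], [1,6], [2,3], [2,4], [2,5], [2,6], [3,4], [3,5], [3,6], [4,5], [4,6]
  2-simplices (12): [0,1,5], [0,1,6], [0,2,3], [0,2,6], [0,3,4], [0,4,5], [1,3,5], [1,3,6], [2,3,5], [2,4,5], [2,4,6], [3,4,6]

Hence C_0 ≅ Z^7, C_1 ≅ Z^18, C_2 ≅ Z^12.

Boundary ∂_1: C_1 → C_0 sends each edge [p,q] (with p < q) to q − p.
The resulting 7×18 matrix has rank 6, and its Smith normal form has invariant factors (1,1,1,1,1,1).

The boundary map ∂_2: C_2 → C_1 acts by ∂[p,q,r] = [q,r] − [p,r] + [p,q]. For instance
  ∂[0,2,3] = [2,3] − [0,3] + [0,2],
  ∂[0,1,6] = [1,6] − [0,6] + [0,1].
This gives a 18×12 integer matrix of rank 12; reducing to Smith normal form yields diagonal entries (1,1,1,1,1,1,1,1,1,1,1,2).

Computing H_k = (kernel of ∂_k) / (image of ∂_{k+1}):

  H_0: rank C_0 − rank ∂_1 = 7 − 6 = 1, and the invariant factors of ∂_1 are all 1, so H_0 = Z.
  H_1: rank ker ∂_1 − rank ∂_2 = (18 − 6) − 12 = 0, and ∂_2 has invariant factor 2 > 1, so H_1 = Z/2Z.
  H_2: rank ker ∂_2 − rank ∂_3 = (12 − 12) − 0 = 0, and there is no ∂_3, so H_2 = 0.

H_0 ≅ Z,  H_1 ≅ Z/2Z,  H_2 = 0.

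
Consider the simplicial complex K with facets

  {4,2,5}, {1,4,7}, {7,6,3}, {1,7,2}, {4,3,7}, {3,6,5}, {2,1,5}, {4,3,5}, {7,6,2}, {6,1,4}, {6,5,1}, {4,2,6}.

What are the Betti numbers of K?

b_0 = 1, b_1 = 0, b_2 = 0.

K has 7 vertices, 18 edges, 12 triangles.
rank ∂_0 = 0, rank ∂_1 = 6 ⇒ b_0 = 7 − 0 − 6 = 1; all invariant factors of ∂_1 are 1 so no torsion. So H_0 ≅ Z.
rank ∂_1 = 6, rank ∂_2 = 12 ⇒ b_1 = 18 − 6 − 12 = 0; ∂_2 has invariant factor(s) [2] giving torsion. So H_1 ≅ Z_2.
rank ∂_2 = 12, rank ∂_3 = 0 ⇒ b_2 = 12 − 12 − 0 = 0. So H_2 ≅ 0.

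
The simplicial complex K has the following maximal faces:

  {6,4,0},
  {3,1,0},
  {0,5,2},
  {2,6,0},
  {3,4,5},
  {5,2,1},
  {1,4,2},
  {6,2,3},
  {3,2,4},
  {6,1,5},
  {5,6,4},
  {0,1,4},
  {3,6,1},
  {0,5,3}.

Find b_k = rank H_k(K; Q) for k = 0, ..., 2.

b_0 = 1, b_1 = 2, b_2 = 1.

Fix the vertex order 0 < 1 < 2 < 3 < 4 < 5 < 6 and write every simplex with vertices in increasing order. Then dim K = 2 and the simplices of K are:

  0-simplices (7): [0], [1], [2], [3], [4], [5], [6]
  1-simplices (21): [0,1], [0,2], [0,3], [0,4], [0,5], [0,6], [1,2], [1,3], [1,4], [1,5], [1,6], [2,3], [2,4], [2,5], [2,6], [3,4], [3,5], [3,6], [4,5], [4,6], [5,6]
  2-simplices (14): [0,1,3], [0,1,4], [0,2,5], [0,2,6], [0,3,5], [0,4,6], [1,2,4], [1,2,5], [1,3,6], [1,5,6], [2,3,4], [2,3,6], [3,4,5], [4,5,6]

so the chain groups are C_0 ≅ Z^7, C_1 ≅ Z^21, C_2 ≅ Z^14.

Boundary ∂_1: C_1 → C_0 sends each edge [p,q] (with p < q) to q − p. For instance
  ∂[1,3] = [3] − [1].
The 7×21 boundary matrix has rank 6 and Smith normal form diag(1,1,1,1,1,1).

Boundary ∂_2: C_2 → C_1 sends each 2-simplex [p,q,r] to [q,r] − [p,r] + [p,q]. For instance
  ∂[2,3,4] = [3,4] − [2,4] + [2,3],
  ∂[1,5,6] = [5,6] − [1,6] + [1,5].
The 21×14 boundary matrix has rank 13 and Smith normal form diag(1,1,1,1,1,1,1,1,1,1,1,1,1).

Now H_k = ker ∂_k / im ∂_{k+1}, so:

  H_0: rank C_0 − rank ∂_1 = 7 − 6 = 1, and the invariant factors of ∂_1 are all 1, so H_0 ≅ Z.
  H_1: rank ker ∂_1 − rank ∂_2 = (21 − 6) − 13 = 2, and the invariant factors of ∂_2 are all 1, so H_1 ≅ Z^2.
  H_2: rank ker ∂_2 − rank ∂_3 = (14 − 13) − 0 = 1, and there is no ∂_3, so H_2 ≅ Z.

As a check, the Euler characteristic is 7 − 21 + 14 = 0, which agrees with 1 − 2 + 1 = 0.

Hence the Betti numbers are b_0 = 1, b_1 = 2, b_2 = 1.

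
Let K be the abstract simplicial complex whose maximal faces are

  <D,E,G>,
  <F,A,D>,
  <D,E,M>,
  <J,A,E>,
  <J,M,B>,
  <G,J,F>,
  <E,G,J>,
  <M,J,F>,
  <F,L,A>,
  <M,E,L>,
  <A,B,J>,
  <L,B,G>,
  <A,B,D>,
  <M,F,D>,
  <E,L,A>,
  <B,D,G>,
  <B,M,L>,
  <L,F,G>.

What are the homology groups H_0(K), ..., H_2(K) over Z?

We work with the vertex ordering A < B < D < E < F < G < J < L < M. The simplices of K, each written with vertices in increasing order, are:

  0-simplices (9): A, B, D, E, F, G, J, L, M
  1-simplices (27): AB, AD, AE, AF, AJ, AL, BD, BG, BJ, BL, BM, DE, DF, DG, DM, EG, EJ, EL, EM, FG, FJ, FL, FM, GJ, GL, JM, LM
  2-simplices (18): ABD, ABJ, ADF, AEJ, AEL, AFL, BDG, BGL, BJM, BLM, DEG, DEM, DFM, EGJ, ELM, FGJ, FGL, FJM

so the chain groups are C_0 ≅ Z^9, C_1 ≅ Z^27, C_2 ≅ Z^18.

The boundary map ∂_1: C_1 → C_0 sends each edge [p,q] (with p < q) to q − p.
The resulting 9×27 matrix has rank 8, and its Smith normal form has invariant factors (1,1,1,1,1,1,1,1).

Boundary ∂_2: C_2 → C_1 acts by ∂[p,q,r] = [q,r] − [p,r] + [p,q]. For instance
  ∂DEG = EG − DG + DE,
  ∂ELM = LM − EM + EL.
As a 27×18 matrix over Z this has rank 17, with invariant factors (1,1,1,1,1,1,1,1,1,1,1,1,1,1,1,1,1).

Now H_k = ker ∂_k / im ∂_{k+1}, so:

  H_0: rank C_0 − rank ∂_1 = 9 − 8 = 1, and the invariant factors of ∂_1 are all 1, so H_0 = Z.
  H_1: rank ker ∂_1 − rank ∂_2 = (27 − 8) − 17 = 2, and the invariant factors of ∂_2 are all 1, so H_1 = Z^2.
  H_2: rank ker ∂_2 − rank ∂_3 = (18 − 17) − 0 = 1, and there is no ∂_3, so H_2 = Z.

H_0 = Z,  H_1 = Z^2,  H_2 = Z.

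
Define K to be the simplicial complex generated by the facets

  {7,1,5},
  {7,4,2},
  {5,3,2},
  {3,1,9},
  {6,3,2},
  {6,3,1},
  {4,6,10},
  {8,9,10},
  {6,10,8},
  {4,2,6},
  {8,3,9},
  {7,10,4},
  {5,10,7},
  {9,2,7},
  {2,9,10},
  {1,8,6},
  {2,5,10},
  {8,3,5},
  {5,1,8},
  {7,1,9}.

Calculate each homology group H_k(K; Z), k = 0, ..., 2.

Order the vertices as 1 < 2 < 3 < 4 < 5 < 6 < 7 < 8 < 9 < 10. Listing each simplex with vertices in this order, K has dimension 2 with simplices:

  0-simplices (10): [1], [2], [3], [4], [5], [6], [7], [8], [9], [10]
  1-simplices (30): (30 of them)
  2-simplices (20): (20 of them)

giving chain groups C_0 ≅ Z^10, C_1 ≅ Z^30, C_2 ≅ Z^20.

The boundary map ∂_1: C_1 → C_0 is given by ∂[p,q] = [q] − [p].
This gives a 10×30 integer matrix of rank 9; reducing to Smith normal form yields diagonal entries (1,1,1,1,1,1,1,1,1).

The boundary map ∂_2: C_2 → C_1 sends each 2-simplex [p,q,r] to [q,r] − [p,r] + [p,q]. For instance
  ∂[1,7,9] = [7,9] − [1,9] + [1,7],
  ∂[2,3,5] = [3,5] − [2,5] + [2,3].
The resulting 30×20 matrix has rank 20, and its Smith normal form has invariant factors (1,1,1,1,1,1,1,1,1,1,1,1,1,1,1,1,1,1,1,2).

From H_k ≅ ker(∂_k) / im(∂_{k+1}) we obtain:

  H_0: rank C_0 − rank ∂_1 = 10 − 9 = 1, and the invariant factors of ∂_1 are all 1, so H_0 ≅ Z.
  H_1: rank ker ∂_1 − rank ∂_2 = (30 − 9) − 20 = 1, and ∂_2 has invariant factor 2 > 1, so H_1 ≅ Z ⊕ Z_2.
  H_2: rank ker ∂_2 − rank ∂_3 = (20 − 20) − 0 = 0, and there is no ∂_3, so H_2 ≅ 0.

(K is a triangulation of the Klein bottle.)

H_0 = Z,  H_1 = Z ⊕ Z_2,  H_2 = 0.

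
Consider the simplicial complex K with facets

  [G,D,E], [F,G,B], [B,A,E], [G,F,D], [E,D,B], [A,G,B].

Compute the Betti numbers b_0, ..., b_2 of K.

b_0 = 1, b_1 = 1, b_2 = 0.

We work with the vertex ordering A < B < D < E < F < G. The simplices of K, each written with vertices in increasing order, are:

  0-simplices (6): A, B, D, E, F, G
  1-simplices (12): AB, AE, AG, BD, BE, BF, BG, DE, DF, DG, EG, FG
  2-simplices (6): ABE, ABG, BDE, BFG, DEG, DFG

so the chain groups are C_0 ≅ Z^6, C_1 ≅ Z^12, C_2 ≅ Z^6.

∂_1: C_1 → C_0 is given by ∂[p,q] = [q] − [p]. For instance
  ∂BD = D − B.
As a 6×12 matrix over Z this has rank 5, with invariant factors (1,1,1,1,1).

Boundary ∂_2: C_2 → C_1 acts by ∂[p,q,r] = [q,r] − [p,r] + [p,q]. For instance
  ∂ABG = BG − AG + AB,
  ∂DFG = FG − DG + DF.
The 12×6 boundary matrix has rank 6 and Smith normal form diag(1,1,1,1,1,1).

Computing H_k = (kernel of ∂_k) / (image of ∂_{k+1}):

  H_0: rank C_0 − rank ∂_1 = 6 − 5 = 1, and the invariant factors of ∂_1 are all 1, so H_0 = Z.
  H_1: rank ker ∂_1 − rank ∂_2 = (12 − 5) − 6 = 1, and the invariant factors of ∂_2 are all 1, so H_1 = Z.
  H_2: rank ker ∂_2 − rank ∂_3 = (6 − 6) − 0 = 0, and there is no ∂_3, so H_2 = 0.

(K is a triangulation of the cylinder S^1 x I.)

Hence the Betti numbers are b_0 = 1, b_1 = 1, b_2 = 0.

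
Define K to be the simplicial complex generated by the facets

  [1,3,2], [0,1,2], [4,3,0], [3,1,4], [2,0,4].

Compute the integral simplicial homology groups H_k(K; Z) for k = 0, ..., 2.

H_0 ≅ Z,  H_1 ≅ Z,  H_2 = 0.

Order the vertices as 0 < 1 < 2 < 3 < 4. Listing each simplex with vertices in this order, K has dimension 2 with simplices:

  0-simplices (5): [0], [1], [2], [3], [4]
  1-simplices (10): [0,1], [0,2], [0,3], [0,4], [1,2], [1,3], [1,4], [2,3], [2,4], [3,4]
  2-simplices (5): [0,1,2], [0,2,4], [0,3,4], [1,2,3], [1,3,4]

giving chain groups C_0 ≅ Z^5, C_1 ≅ Z^10, C_2 ≅ Z^5.

∂_1: C_1 → C_0 maps an edge to its endpoints' difference, ∂[p,q] = q − p.
The 5×10 boundary matrix has rank 4 and Smith normal form diag(1,1,1,1).

∂_2: C_2 → C_1 acts by ∂[p,q,r] = [q,r] − [p,r] + [p,q]. For instance
  ∂[1,3,4] = [3,4] − [1,4] + [1,3],
  ∂[0,3,4] = [3,4] − [0,4] + [0,3].
The resulting 10×5 matrix has rank 5, and its Smith normal form has invariant factors (1,1,1,1,1).

Reading off H_k = ker ∂_k / im ∂_{k+1}:

  H_0: rank C_0 − rank ∂_1 = 5 − 4 = 1, and the invariant factors of ∂_1 are all 1, so H_0 = Z.
  H_1: rank ker ∂_1 − rank ∂_2 = (10 − 4) − 5 = 1, and the invariant factors of ∂_2 are all 1, so H_1 = Z.
  H_2: rank ker ∂_2 − rank ∂_3 = (5 − 5) − 0 = 0, and there is no ∂_3, so H_2 = 0.

As a check, the Euler characteristic is 5 − 10 + 5 = 0, which agrees with 1 − 1 + 0 = 0.
(K is a triangulation of the Möbius band.)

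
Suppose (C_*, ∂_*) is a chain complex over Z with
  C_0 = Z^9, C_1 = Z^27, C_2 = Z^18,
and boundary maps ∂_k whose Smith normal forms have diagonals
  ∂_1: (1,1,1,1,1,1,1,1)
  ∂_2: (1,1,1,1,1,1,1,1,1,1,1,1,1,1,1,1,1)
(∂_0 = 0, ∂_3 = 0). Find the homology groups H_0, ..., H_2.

H_0 ≅ Z,  H_1 ≅ Z^2,  H_2 ≅ Z.

H_0: b_0 = 9 − 0 − 8 = 1; torsion from ∂_1 factors > 1: none. So H_0 ≅ Z.
H_1: b_1 = 27 − 8 − 17 = 2; torsion from ∂_2 factors > 1: none. So H_1 ≅ Z^2.
H_2: b_2 = 18 − 17 − 0 = 1; torsion from ∂_3 factors > 1: none. So H_2 ≅ Z.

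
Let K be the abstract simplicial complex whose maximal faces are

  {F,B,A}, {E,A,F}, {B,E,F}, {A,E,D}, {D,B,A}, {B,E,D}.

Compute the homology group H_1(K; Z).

H_1 = 0.

Order the vertices as A < B < D < E < F. Listing each simplex with vertices in this order, K has dimension 2 with simplices:

  0-simplices (5): A, B, D, E, F
  1-simplices (9): AB, AD, AE, AF, BD, BE, BF, DE, EF
  2-simplices (6): ABD, ABF, ADE, AEF, BDE, BEF

Hence C_0 ≅ Z^5, C_1 ≅ Z^9, C_2 ≅ Z^6.

Boundary ∂_1: C_1 → C_0 sends each edge [p,q] (with p < q) to q − p.
This gives a 5×9 integer matrix of rank 4; reducing to Smith normal form yields diagonal entries (1,1,1,1).

Boundary ∂_2: C_2 → C_1 sends each 2-simplex [p,q,r] to [q,r] − [p,r] + [p,q]. For instance
  ∂ADE = DE − AE + AD,
  ∂ABD = BD − AD + AB.
As a 9×6 matrix over Z this has rank 5, with invariant factors (1,1,1,1,1).

Computing H_k = (kernel of ∂_k) / (image of ∂_{k+1}):

  H_1: rank ker ∂_1 − rank ∂_2 = (9 − 4) − 5 = 0, and the invariant factors of ∂_2 are all 1, so H_1 = 0.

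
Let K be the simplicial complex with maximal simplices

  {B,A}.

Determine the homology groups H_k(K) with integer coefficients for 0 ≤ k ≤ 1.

H_0 ≅ Z,  H_1 = 0.

Fix the vertex order A < B and write every simplex with vertices in increasing order. Then dim K = 1 and the simplices of K are:

  0-simplices (2): A, B
  1-simplices (1): AB

giving chain groups C_0 ≅ Z^2, C_1 ≅ Z^1.

Boundary ∂_1: C_1 → C_0 sends each edge [p,q] (with p < q) to q − p. For instance
  ∂AB = B − A.
This gives a 2×1 integer matrix of rank 1; reducing to Smith normal form yields diagonal entries (1).

From H_k ≅ ker(∂_k) / im(∂_{k+1}) we obtain:

  H_0: rank C_0 − rank ∂_1 = 2 − 1 = 1, and the invariant factors of ∂_1 are all 1, so H_0 ≅ Z.
  H_1: rank ker ∂_1 − rank ∂_2 = (1 − 1) − 0 = 0, and there is no ∂_2, so H_1 ≅ 0.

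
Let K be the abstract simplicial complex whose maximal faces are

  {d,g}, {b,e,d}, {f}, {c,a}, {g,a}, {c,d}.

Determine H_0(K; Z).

H_0 = Z^2.

Order the vertices as a < b < c < d < e < f < g. Listing each simplex with vertices in this order, K has dimension 2 with simplices:

  0-simplices (7): a, b, c, d, e, f, g
  1-simplices (7): ac, ag, bd, be, cd, de, dg
  2-simplices (1): bde

so the chain groups are C_0 ≅ Z^7, C_1 ≅ Z^7, C_2 ≅ Z^1.

∂_1: C_1 → C_0 maps an edge to its endpoints' difference, ∂[p,q] = q − p.
The 7×7 boundary matrix has rank 5 and Smith normal form diag(1,1,1,1,1).

The boundary map ∂_2: C_2 → C_1 acts by ∂[p,q,r] = [q,r] − [p,r] + [p,q]. For instance
  ∂bde = de − be + bd.
The 7×1 boundary matrix has rank 1 and Smith normal form diag(1).

Computing H_k = (kernel of ∂_k) / (image of ∂_{k+1}):

  H_0: rank C_0 − rank ∂_1 = 7 − 5 = 2, and the invariant factors of ∂_1 are all 1, so H_0 ≅ Z^2.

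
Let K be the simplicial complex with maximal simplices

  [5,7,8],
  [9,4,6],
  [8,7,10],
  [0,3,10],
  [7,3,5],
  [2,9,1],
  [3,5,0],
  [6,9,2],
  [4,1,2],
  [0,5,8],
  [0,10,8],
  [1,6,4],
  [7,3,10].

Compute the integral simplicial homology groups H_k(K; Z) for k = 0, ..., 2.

We work with the vertex ordering 0 < 1 < 2 < 3 < 4 < 5 < 6 < 7 < 8 < 9 < 10. The simplices of K, each written with vertices in increasing order, are:

  0-simplices (11): [0], [1], [2], [3], [4], [5], [6], [7], [8], [9], [10]
  1-simplices (22): [0,3], [0,5], [0,8], [0,10], [1,2], [1,4], [1,6], [1,9], [2,4], [2,6], [2,9], [3,5], [3,7], [3,10], [4,6], [4,9], [5,7], [5,8], [6,9], [7,8], [7,10], [8,10]
  2-simplices (13): [0,3,5], [0,3,10], [0,5,8], [0,8,10], [1,2,4], [1,2,9], [1,4,6], [2,6,9], [3,5,7], [3,7,10], [4,6,9], [5,7,8], [7,8,10]

Hence C_0 ≅ Z^11, C_1 ≅ Z^22, C_2 ≅ Z^13.

The boundary map ∂_1: C_1 → C_0 maps an edge to its endpoints' difference, ∂[p,q] = q − p. For instance
  ∂[3,7] = [7] − [3].
As a 11×22 matrix over Z this has rank 9, with invariant factors (1,1,1,1,1,1,1,1,1).

The boundary map ∂_2: C_2 → C_1 acts by ∂[p,q,r] = [q,r] − [p,r] + [p,q]. For instance
  ∂[1,2,9] = [2,9] − [1,9] + [1,2],
  ∂[4,6,9] = [6,9] − [4,9] + [4,6].
The 22×13 boundary matrix has rank 12 and Smith normal form diag(1,1,1,1,1,1,1,1,1,1,1,1).

From H_k ≅ ker(∂_k) / im(∂_{k+1}) we obtain:

  H_0: rank C_0 − rank ∂_1 = 11 − 9 = 2, and the invariant factors of ∂_1 are all 1, so H_0 = Z^2.
  H_1: rank ker ∂_1 − rank ∂_2 = (22 − 9) − 12 = 1, and the invariant factors of ∂_2 are all 1, so H_1 = Z.
  H_2: rank ker ∂_2 − rank ∂_3 = (13 − 12) − 0 = 1, and there is no ∂_3, so H_2 = Z.

As a check, the Euler characteristic is 11 − 22 + 13 = 2, which agrees with 2 − 1 + 1 = 2.

H_0 ≅ Z^2,  H_1 ≅ Z,  H_2 ≅ Z.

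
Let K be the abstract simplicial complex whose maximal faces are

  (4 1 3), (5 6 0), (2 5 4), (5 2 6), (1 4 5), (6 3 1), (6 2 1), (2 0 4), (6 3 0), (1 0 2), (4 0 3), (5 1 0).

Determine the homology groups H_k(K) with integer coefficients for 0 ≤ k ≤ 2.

Order the vertices as 0 < 1 < 2 < 3 < 4 < 5 < 6. Listing each simplex with vertices in this order, K has dimension 2 with simplices:

  0-simplices (7): [0], [1], [2], [3], [4], [5], [6]
  1-simplices (18): [0,1], [0,2], [0,3], [0,4], [0,5], [0,6], [1,2], [1,3], [1,4], [1,5], [1,6], [2,4], [2,5], [2,6], [3,4], [3,6], [4,5], [5,6]
  2-simplices (12): [0,1,2], [0,1,5], [0,2,4], [0,3,4], [0,3,6], [0,5,6], [1,2,6], [1,3,4], [1,3,6], [1,4,5], [2,4,5], [2,5,6]

Hence C_0 ≅ Z^7, C_1 ≅ Z^18, C_2 ≅ Z^12.

The boundary map ∂_1: C_1 → C_0 sends each edge [p,q] (with p < q) to q − p. For instance
  ∂[0,2] = [2] − [0].
The resulting 7×18 matrix has rank 6, and its Smith normal form has invariant factors (1,1,1,1,1,1).

∂_2: C_2 → C_1 sends each 2-simplex [p,q,r] to [q,r] − [p,r] + [p,q]. For instance
  ∂[1,3,4] = [3,4] − [1,4] + [1,3],
  ∂[0,5,6] = [5,6] − [0,6] + [0,5].
As a 18×12 matrix over Z this has rank 12, with invariant factors (1,1,1,1,1,1,1,1,1,1,1,2).

Computing H_k = (kernel of ∂_k) / (image of ∂_{k+1}):

  H_0: rank C_0 − rank ∂_1 = 7 − 6 = 1, and the invariant factors of ∂_1 are all 1, so H_0 = Z.
  H_1: rank ker ∂_1 − rank ∂_2 = (18 − 6) − 12 = 0, and ∂_2 has invariant factor 2 > 1, so H_1 = Z/2.
  H_2: rank ker ∂_2 − rank ∂_3 = (12 − 12) − 0 = 0, and there is no ∂_3, so H_2 = 0.

As a check, the Euler characteristic is 7 − 18 + 12 = 1, which agrees with 1 − 0 + 0 = 1.
(K is a triangulation of the real projective plane RP^2.)

H_0 = Z,  H_1 = Z/2,  H_2 = 0.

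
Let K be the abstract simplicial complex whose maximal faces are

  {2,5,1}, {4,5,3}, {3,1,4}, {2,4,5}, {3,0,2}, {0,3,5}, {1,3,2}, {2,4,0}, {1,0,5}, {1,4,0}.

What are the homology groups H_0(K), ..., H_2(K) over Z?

H_0 = Z,  H_1 = Z/2Z,  H_2 = 0.

K has 6 vertices, 15 edges, 10 triangles.
rank ∂_0 = 0, rank ∂_1 = 5 ⇒ b_0 = 6 − 0 − 5 = 1; all invariant factors of ∂_1 are 1 so no torsion. So H_0 ≅ Z.
rank ∂_1 = 5, rank ∂_2 = 10 ⇒ b_1 = 15 − 5 − 10 = 0; ∂_2 has invariant factor(s) [2] giving torsion. So H_1 ≅ Z/2Z.
rank ∂_2 = 10, rank ∂_3 = 0 ⇒ b_2 = 10 − 10 − 0 = 0. So H_2 ≅ 0.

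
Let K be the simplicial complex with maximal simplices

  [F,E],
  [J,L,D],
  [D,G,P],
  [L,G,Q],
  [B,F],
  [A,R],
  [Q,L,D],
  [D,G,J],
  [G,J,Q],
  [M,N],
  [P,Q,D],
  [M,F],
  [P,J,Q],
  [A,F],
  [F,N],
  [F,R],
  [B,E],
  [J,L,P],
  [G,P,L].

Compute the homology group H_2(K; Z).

K has 13 vertices, 24 edges, 10 triangles.
rank ∂_2 = 10, rank ∂_3 = 0 ⇒ b_2 = 10 − 10 − 0 = 0. So H_2 = 0.

H_2 ≅ 0.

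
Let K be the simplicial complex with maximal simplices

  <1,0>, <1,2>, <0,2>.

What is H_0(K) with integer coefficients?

We work with the vertex ordering 0 < 1 < 2. The simplices of K, each written with vertices in increasing order, are:

  0-simplices (3): [0], [1], [2]
  1-simplices (3): [0,1], [0,2], [1,2]

Hence C_0 ≅ Z^3, C_1 ≅ Z^3.

∂_1: C_1 → C_0 is given by ∂[p,q] = [q] − [p]. For instance
  ∂[0,1] = [1] − [0].
The 3×3 boundary matrix has rank 2 and Smith normal form diag(1,1).

From H_k ≅ ker(∂_k) / im(∂_{k+1}) we obtain:

  H_0: rank C_0 − rank ∂_1 = 3 − 2 = 1, and the invariant factors of ∂_1 are all 1, so H_0 ≅ Z.

H_0 = Z.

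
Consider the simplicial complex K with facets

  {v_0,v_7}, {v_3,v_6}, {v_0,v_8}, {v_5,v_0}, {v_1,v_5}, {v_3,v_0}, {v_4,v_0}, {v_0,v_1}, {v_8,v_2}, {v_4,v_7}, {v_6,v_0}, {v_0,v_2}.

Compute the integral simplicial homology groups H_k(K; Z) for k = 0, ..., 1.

H_0 = Z,  H_1 = Z^4.

Fix the vertex order v_0 < v_1 < v_2 < v_3 < v_4 < v_5 < v_6 < v_7 < v_8 and write every simplex with vertices in increasing order. Then dim K = 1 and the simplices of K are:

  0-simplices (9): [v_0], [v_1], [v_2], [v_3], [v_4], [v_5], [v_6], [v_7], [v_8]
  1-simplices (12): [v_0,v_1], [v_0,v_2], [v_0,v_3], [v_0,v_4], [v_0,v_5], [v_0,v_6], [v_0,v_7], [v_0,v_8], [v_1,v_5], [v_2,v_8], [v_3,v_6], [v_4,v_7]

giving chain groups C_0 ≅ Z^9, C_1 ≅ Z^12.

∂_1: C_1 → C_0 is given by ∂[p,q] = [q] − [p]. For instance
  ∂[v_0,v_2] = [v_2] − [v_0].
As a 9×12 matrix over Z this has rank 8, with invariant factors (1,1,1,1,1,1,1,1).

From H_k ≅ ker(∂_k) / im(∂_{k+1}) we obtain:

  H_0: rank C_0 − rank ∂_1 = 9 − 8 = 1, and the invariant factors of ∂_1 are all 1, so H_0 = Z.
  H_1: rank ker ∂_1 − rank ∂_2 = (12 − 8) − 0 = 4, and there is no ∂_2, so H_1 = Z^4.

As a check, the Euler characteristic is 9 − 12 = -3, which agrees with 1 − 4 = -3.
(K is a triangulation of a wedge of 4 circles.)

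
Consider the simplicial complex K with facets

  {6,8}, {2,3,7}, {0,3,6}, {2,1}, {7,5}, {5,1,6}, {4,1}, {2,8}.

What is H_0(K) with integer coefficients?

Take the total order 0 < 1 < 2 < 3 < 4 < 5 < 6 < 7 < 8 on the vertex set. Then K (dimension 2) consists of the simplices:

  0-simplices (9): [0], [1], [2], [3], [4], [5], [6], [7], [8]
  1-simplices (14): [0,3], [0,6], [1,2], [1,4], [1,5], [1,6], [2,3], [2,7], [2,8], [3,6], [3,7], [5,6], [5,7], [6,8]
  2-simplices (3): [0,3,6], [1,5,6], [2,3,7]

so the chain groups are C_0 ≅ Z^9, C_1 ≅ Z^14, C_2 ≅ Z^3.

The boundary map ∂_1: C_1 → C_0 maps an edge to its endpoints' difference, ∂[p,q] = q − p. For instance
  ∂[2,8] = [8] − [2].
As a 9×14 matrix over Z this has rank 8, with invariant factors (1,1,1,1,1,1,1,1).

Boundary ∂_2: C_2 → C_1 sends each 2-simplex [p,q,r] to [q,r] − [p,r] + [p,q]. For instance
  ∂[0,3,6] = [3,6] − [0,6] + [0,3],
  ∂[1,5,6] = [5,6] − [1,6] + [1,5].
The 14×3 boundary matrix has rank 3 and Smith normal form diag(1,1,1).

Now H_k = ker ∂_k / im ∂_{k+1}, so:

  H_0: rank C_0 − rank ∂_1 = 9 − 8 = 1, and the invariant factors of ∂_1 are all 1, so H_0 ≅ Z.

H_0 ≅ Z.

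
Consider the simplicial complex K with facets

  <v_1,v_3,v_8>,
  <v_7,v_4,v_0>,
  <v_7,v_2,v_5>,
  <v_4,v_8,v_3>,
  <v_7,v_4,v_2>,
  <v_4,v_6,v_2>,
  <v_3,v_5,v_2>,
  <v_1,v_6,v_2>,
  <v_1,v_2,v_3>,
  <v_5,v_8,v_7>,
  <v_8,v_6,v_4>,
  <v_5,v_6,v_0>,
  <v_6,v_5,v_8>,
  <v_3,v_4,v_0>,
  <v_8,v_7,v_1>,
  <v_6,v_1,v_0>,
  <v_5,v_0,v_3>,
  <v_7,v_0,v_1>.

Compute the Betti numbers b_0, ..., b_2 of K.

b_0 = 1, b_1 = 2, b_2 = 1.

Take the total order v_0 < v_1 < v_2 < v_3 < v_4 < v_5 < v_6 < v_7 < v_8 on the vertex set. Then K (dimension 2) consists of the simplices:

  0-simplices (9): [v_0], [v_1], [v_2], [v_3], [v_4], [v_5], [v_6], [v_7], [v_8]
  1-simplices (27): (27 of them)
  2-simplices (18): (18 of them)

Hence C_0 ≅ Z^9, C_1 ≅ Z^27, C_2 ≅ Z^18.

∂_1: C_1 → C_0 sends each edge [p,q] (with p < q) to q − p. For instance
  ∂[v_1,v_7] = [v_7] − [v_1].
The resulting 9×27 matrix has rank 8, and its Smith normal form has invariant factors (1,1,1,1,1,1,1,1).

Boundary ∂_2: C_2 → C_1 acts by ∂[p,q,r] = [q,r] − [p,r] + [p,q]. For instance
  ∂[v_5,v_6,v_8] = [v_6,v_8] − [v_5,v_8] + [v_5,v_6],
  ∂[v_1,v_3,v_8] = [v_3,v_8] − [v_1,v_8] + [v_1,v_3].
The resulting 27×18 matrix has rank 17, and its Smith normal form has invariant factors (1,1,1,1,1,1,1,1,1,1,1,1,1,1,1,1,1).

Computing H_k = (kernel of ∂_k) / (image of ∂_{k+1}):

  H_0: rank C_0 − rank ∂_1 = 9 − 8 = 1, and the invariant factors of ∂_1 are all 1, so H_0 ≅ Z.
  H_1: rank ker ∂_1 − rank ∂_2 = (27 − 8) − 17 = 2, and the invariant factors of ∂_2 are all 1, so H_1 ≅ Z^2.
  H_2: rank ker ∂_2 − rank ∂_3 = (18 − 17) − 0 = 1, and there is no ∂_3, so H_2 ≅ Z.

Hence the Betti numbers are b_0 = 1, b_1 = 2, b_2 = 1.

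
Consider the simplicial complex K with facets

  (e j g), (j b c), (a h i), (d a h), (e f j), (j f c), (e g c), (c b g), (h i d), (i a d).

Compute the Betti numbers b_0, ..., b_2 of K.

K has 10 vertices, 18 edges, 10 triangles.
rank ∂_0 = 0, rank ∂_1 = 8 ⇒ b_0 = 10 − 0 − 8 = 2; all invariant factors of ∂_1 are 1 so no torsion. So H_0 = Z^2.
rank ∂_1 = 8, rank ∂_2 = 9 ⇒ b_1 = 18 − 8 − 9 = 1; all invariant factors of ∂_2 are 1 so no torsion. So H_1 = Z.
rank ∂_2 = 9, rank ∂_3 = 0 ⇒ b_2 = 10 − 9 − 0 = 1. So H_2 = Z.

b_0 = 2, b_1 = 1, b_2 = 1.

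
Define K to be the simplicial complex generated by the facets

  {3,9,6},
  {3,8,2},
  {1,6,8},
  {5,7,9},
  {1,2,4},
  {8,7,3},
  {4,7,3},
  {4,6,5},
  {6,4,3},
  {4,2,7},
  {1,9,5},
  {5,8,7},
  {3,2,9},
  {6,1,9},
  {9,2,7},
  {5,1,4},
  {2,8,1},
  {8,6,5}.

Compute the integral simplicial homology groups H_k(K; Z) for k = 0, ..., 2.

H_0 = Z,  H_1 = Z ⊕ Z/2Z,  H_2 = 0.

Fix the vertex order 1 < 2 < 3 < 4 < 5 < 6 < 7 < 8 < 9 and write every simplex with vertices in increasing order. Then dim K = 2 and the simplices of K are:

  0-simplices (9): [1], [2], [3], [4], [5], [6], [7], [8], [9]
  1-simplices (27): (27 of them)
  2-simplices (18): [1,2,4], [1,2,8], [1,4,5], [1,5,9], [1,6,8], [1,6,9], [2,3,8], [2,3,9], [2,4,7], [2,7,9], [3,4,6], [3,4,7], [3,6,9], [3,7,8], [4,5,6], [5,6,8], [5,7,8], [5,7,9]

so the chain groups are C_0 ≅ Z^9, C_1 ≅ Z^27, C_2 ≅ Z^18.

The boundary map ∂_1: C_1 → C_0 is given by ∂[p,q] = [q] − [p]. For instance
  ∂[7,9] = [9] − [7].
As a 9×27 matrix over Z this has rank 8, with invariant factors (1,1,1,1,1,1,1,1).

Boundary ∂_2: C_2 → C_1 maps a triangle to the signed sum of its edges. For instance
  ∂[5,7,8] = [7,8] − [5,8] + [5,7],
  ∂[1,2,4] = [2,4] − [1,4] + [1,2].
As a 27×18 matrix over Z this has rank 18, with invariant factors (1,1,1,1,1,1,1,1,1,1,1,1,1,1,1,1,1,2).

From H_k ≅ ker(∂_k) / im(∂_{k+1}) we obtain:

  H_0: rank C_0 − rank ∂_1 = 9 − 8 = 1, and the invariant factors of ∂_1 are all 1, so H_0 = Z.
  H_1: rank ker ∂_1 − rank ∂_2 = (27 − 8) − 18 = 1, and ∂_2 has invariant factor 2 > 1, so H_1 = Z ⊕ Z/2Z.
  H_2: rank ker ∂_2 − rank ∂_3 = (18 − 18) − 0 = 0, and there is no ∂_3, so H_2 = 0.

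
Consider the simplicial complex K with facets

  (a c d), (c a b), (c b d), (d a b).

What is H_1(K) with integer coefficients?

Take the total order a < b < c < d on the vertex set. Then K (dimension 2) consists of the simplices:

  0-simplices (4): a, b, c, d
  1-simplices (6): ab, ac, ad, bc, bd, cd
  2-simplices (4): abc, abd, acd, bcd

so the chain groups are C_0 ≅ Z^4, C_1 ≅ Z^6, C_2 ≅ Z^4.

Boundary ∂_1: C_1 → C_0 is given by ∂[p,q] = [q] − [p]. For instance
  ∂cd = d − c.
The 4×6 boundary matrix has rank 3 and Smith normal form diag(1,1,1).

∂_2: C_2 → C_1 sends each 2-simplex [p,q,r] to [q,r] − [p,r] + [p,q]. For instance
  ∂bcd = cd − bd + bc,
  ∂abc = bc − ac + ab.
This gives a 6×4 integer matrix of rank 3; reducing to Smith normal form yields diagonal entries (1,1,1).

Now H_k = ker ∂_k / im ∂_{k+1}, so:

  H_1: rank ker ∂_1 − rank ∂_2 = (6 − 3) − 3 = 0, and the invariant factors of ∂_2 are all 1, so H_1 ≅ 0.

H_1 ≅ 0.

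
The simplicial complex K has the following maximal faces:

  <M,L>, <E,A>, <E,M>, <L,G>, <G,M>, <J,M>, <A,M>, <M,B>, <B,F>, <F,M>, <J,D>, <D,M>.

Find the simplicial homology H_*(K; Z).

We work with the vertex ordering A < B < D < E < F < G < J < L < M. The simplices of K, each written with vertices in increasing order, are:

  0-simplices (9): A, B, D, E, F, G, J, L, M
  1-simplices (12): AE, AM, BF, BM, DJ, DM, EM, FM, GL, GM, JM, LM

giving chain groups C_0 ≅ Z^9, C_1 ≅ Z^12.

Boundary ∂_1: C_1 → C_0 maps an edge to its endpoints' difference, ∂[p,q] = q − p.
This gives a 9×12 integer matrix of rank 8; reducing to Smith normal form yields diagonal entries (1,1,1,1,1,1,1,1).

Reading off H_k = ker ∂_k / im ∂_{k+1}:

  H_0: rank C_0 − rank ∂_1 = 9 − 8 = 1, and the invariant factors of ∂_1 are all 1, so H_0 ≅ Z.
  H_1: rank ker ∂_1 − rank ∂_2 = (12 − 8) − 0 = 4, and there is no ∂_2, so H_1 ≅ Z^4.

H_0 = Z,  H_1 = Z^4.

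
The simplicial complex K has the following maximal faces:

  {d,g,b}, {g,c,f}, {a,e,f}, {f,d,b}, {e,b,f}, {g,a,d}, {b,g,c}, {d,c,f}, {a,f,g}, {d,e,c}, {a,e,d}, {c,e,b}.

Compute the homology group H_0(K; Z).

H_0 ≅ Z.

K has 7 vertices, 18 edges, 12 triangles.
rank ∂_0 = 0, rank ∂_1 = 6 ⇒ b_0 = 7 − 0 − 6 = 1; all invariant factors of ∂_1 are 1 so no torsion. So H_0 = Z.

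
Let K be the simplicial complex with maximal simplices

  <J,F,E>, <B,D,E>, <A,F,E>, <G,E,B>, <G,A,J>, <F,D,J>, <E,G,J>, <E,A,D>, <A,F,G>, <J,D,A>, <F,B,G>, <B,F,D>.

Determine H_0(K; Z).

H_0 = Z.

K has 7 vertices, 18 edges, 12 triangles.
rank ∂_0 = 0, rank ∂_1 = 6 ⇒ b_0 = 7 − 0 − 6 = 1; all invariant factors of ∂_1 are 1 so no torsion. So H_0 = Z.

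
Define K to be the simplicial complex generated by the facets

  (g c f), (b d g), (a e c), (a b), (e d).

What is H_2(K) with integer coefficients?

H_2 = 0.

Take the total order a < b < c < d < e < f < g on the vertex set. Then K (dimension 2) consists of the simplices:

  0-simplices (7): a, b, c, d, e, f, g
  1-simplices (11): ab, ac, ae, bd, bg, ce, cf, cg, de, dg, fg
  2-simplices (3): ace, bdg, cfg

giving chain groups C_0 ≅ Z^7, C_1 ≅ Z^11, C_2 ≅ Z^3.

∂_1: C_1 → C_0 is given by ∂[p,q] = [q] − [p].
The resulting 7×11 matrix has rank 6, and its Smith normal form has invariant factors (1,1,1,1,1,1).

Boundary ∂_2: C_2 → C_1 acts by ∂[p,q,r] = [q,r] − [p,r] + [p,q]. For instance
  ∂ace = ce − ae + ac,
  ∂bdg = dg − bg + bd.
The resulting 11×3 matrix has rank 3, and its Smith normal form has invariant factors (1,1,1).

Computing H_k = (kernel of ∂_k) / (image of ∂_{k+1}):

  H_2: rank ker ∂_2 − rank ∂_3 = (3 − 3) − 0 = 0, and there is no ∂_3, so H_2 = 0.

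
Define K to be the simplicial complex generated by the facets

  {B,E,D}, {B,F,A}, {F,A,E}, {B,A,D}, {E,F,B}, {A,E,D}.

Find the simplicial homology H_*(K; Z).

H_0 ≅ Z,  H_1 = 0,  H_2 ≅ Z.

We work with the vertex ordering A < B < D < E < F. The simplices of K, each written with vertices in increasing order, are:

  0-simplices (5): A, B, D, E, F
  1-simplices (9): AB, AD, AE, AF, BD, BE, BF, DE, EF
  2-simplices (6): ABD, ABF, ADE, AEF, BDE, BEF

giving chain groups C_0 ≅ Z^5, C_1 ≅ Z^9, C_2 ≅ Z^6.

∂_1: C_1 → C_0 is given by ∂[p,q] = [q] − [p].
As a 5×9 matrix over Z this has rank 4, with invariant factors (1,1,1,1).

Boundary ∂_2: C_2 → C_1 acts by ∂[p,q,r] = [q,r] − [p,r] + [p,q]. For instance
  ∂BEF = EF − BF + BE,
  ∂BDE = DE − BE + BD.
This gives a 9×6 integer matrix of rank 5; reducing to Smith normal form yields diagonal entries (1,1,1,1,1).

Now H_k = ker ∂_k / im ∂_{k+1}, so:

  H_0: rank C_0 − rank ∂_1 = 5 − 4 = 1, and the invariant factors of ∂_1 are all 1, so H_0 ≅ Z.
  H_1: rank ker ∂_1 − rank ∂_2 = (9 − 4) − 5 = 0, and the invariant factors of ∂_2 are all 1, so H_1 ≅ 0.
  H_2: rank ker ∂_2 − rank ∂_3 = (6 − 5) − 0 = 1, and there is no ∂_3, so H_2 ≅ Z.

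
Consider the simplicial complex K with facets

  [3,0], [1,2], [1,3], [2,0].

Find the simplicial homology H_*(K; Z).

H_0 = Z,  H_1 = Z.

We work with the vertex ordering 0 < 1 < 2 < 3. The simplices of K, each written with vertices in increasing order, are:

  0-simplices (4): [0], [1], [2], [3]
  1-simplices (4): [0,2], [0,3], [1,2], [1,3]

so the chain groups are C_0 ≅ Z^4, C_1 ≅ Z^4.

∂_1: C_1 → C_0 sends each edge [p,q] (with p < q) to q − p. For instance
  ∂[0,3] = [3] − [0].
This gives a 4×4 integer matrix of rank 3; reducing to Smith normal form yields diagonal entries (1,1,1).

From H_k ≅ ker(∂_k) / im(∂_{k+1}) we obtain:

  H_0: rank C_0 − rank ∂_1 = 4 − 3 = 1, and the invariant factors of ∂_1 are all 1, so H_0 = Z.
  H_1: rank ker ∂_1 − rank ∂_2 = (4 − 3) − 0 = 1, and there is no ∂_2, so H_1 = Z.

As a check, the Euler characteristic is 4 − 4 = 0, which agrees with 1 − 1 = 0.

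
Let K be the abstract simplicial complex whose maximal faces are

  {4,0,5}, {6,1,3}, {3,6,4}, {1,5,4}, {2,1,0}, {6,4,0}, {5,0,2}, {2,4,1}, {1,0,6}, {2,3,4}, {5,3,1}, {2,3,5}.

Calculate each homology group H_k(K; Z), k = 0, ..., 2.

Order the vertices as 0 < 1 < 2 < 3 < 4 < 5 < 6. Listing each simplex with vertices in this order, K has dimension 2 with simplices:

  0-simplices (7): [0], [1], [2], [3], [4], [5], [6]
  1-simplices (18): [0,1], [0,2], [0,4], [0,5], [0,6], [1,2], [1,3], [1,4], [1,5], [1,6], [2,3], [2,4], [2,5], [3,4], [3,5], [3,6], [4,5], [4,6]
  2-simplices (12): [0,1,2], [0,1,6], [0,2,5], [0,4,5], [0,4,6], [1,2,4], [1,3,5], [1,3,6], [1,4,5], [2,3,4], [2,3,5], [3,4,6]

giving chain groups C_0 ≅ Z^7, C_1 ≅ Z^18, C_2 ≅ Z^12.

The boundary map ∂_1: C_1 → C_0 is given by ∂[p,q] = [q] − [p].
This gives a 7×18 integer matrix of rank 6; reducing to Smith normal form yields diagonal entries (1,1,1,1,1,1).

∂_2: C_2 → C_1 acts by ∂[p,q,r] = [q,r] − [p,r] + [p,q]. For instance
  ∂[3,4,6] = [4,6] − [3,6] + [3,4],
  ∂[1,3,6] = [3,6] − [1,6] + [1,3].
This gives a 18×12 integer matrix of rank 12; reducing to Smith normal form yields diagonal entries (1,1,1,1,1,1,1,1,1,1,1,2).

Computing H_k = (kernel of ∂_k) / (image of ∂_{k+1}):

  H_0: rank C_0 − rank ∂_1 = 7 − 6 = 1, and the invariant factors of ∂_1 are all 1, so H_0 = Z.
  H_1: rank ker ∂_1 − rank ∂_2 = (18 − 6) − 12 = 0, and ∂_2 has invariant factor 2 > 1, so H_1 = Z/2Z.
  H_2: rank ker ∂_2 − rank ∂_3 = (12 − 12) − 0 = 0, and there is no ∂_3, so H_2 = 0.

(K is a triangulation of the real projective plane RP^2.)

H_0 = Z,  H_1 = Z/2Z,  H_2 = 0.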